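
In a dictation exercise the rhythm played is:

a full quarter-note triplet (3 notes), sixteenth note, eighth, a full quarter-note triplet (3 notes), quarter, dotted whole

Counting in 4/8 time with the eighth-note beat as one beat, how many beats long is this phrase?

One eighth-note beat = 2 sixteenth notes.
Each duration in sixteenth notes: a full quarter-note triplet (3 notes) (three triplet quarters span one half) = 8; sixteenth note = 1; eighth = 2; a full quarter-note triplet (3 notes) (three triplet quarters span one half) = 8; quarter = 4; dotted whole = 24.
Adding: 8 + 1 + 2 + 8 + 4 + 24 = 47.
47 ÷ 2 = 23.5 beats.

23.5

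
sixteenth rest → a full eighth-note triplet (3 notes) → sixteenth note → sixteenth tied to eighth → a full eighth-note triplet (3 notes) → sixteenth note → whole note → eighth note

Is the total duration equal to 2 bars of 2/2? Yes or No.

One bar of 2/2 = 16 sixteenth notes, so 2 bars = 32.
Each duration in sixteenth notes: sixteenth rest = 1; a full eighth-note triplet (3 notes) (three triplet eighths span one quarter) = 4; sixteenth note = 1; sixteenth tied to eighth (sixteenth + eighth) = 3; a full eighth-note triplet (3 notes) (three triplet eighths span one quarter) = 4; sixteenth note = 1; whole note = 16; eighth note = 2.
Total: 1 + 4 + 1 + 3 + 4 + 1 + 16 + 2 = 32.
32 equals 32, so the answer is Yes.

Yes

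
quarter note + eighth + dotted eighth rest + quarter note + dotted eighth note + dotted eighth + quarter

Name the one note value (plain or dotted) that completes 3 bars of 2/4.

sixteenth note

3 bars of 2/4 = 24 sixteenth notes.
Each duration in sixteenth notes: quarter note = 4; eighth = 2; dotted eighth rest = 3; quarter note = 4; dotted eighth note = 3; dotted eighth = 3; quarter = 4.
Total: 4 + 2 + 3 + 4 + 3 + 3 + 4 = 23.
Remaining: 24 − 23 = 1 sixteenth note, which is a sixteenth note.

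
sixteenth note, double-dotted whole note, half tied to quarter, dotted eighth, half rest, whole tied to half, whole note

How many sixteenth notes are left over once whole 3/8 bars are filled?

2

One bar of 3/8 = 6 sixteenth notes.
Express everything in sixteenth notes: sixteenth note = 1; double-dotted whole note = 28; half tied to quarter (half + quarter) = 12; dotted eighth = 3; half rest = 8; whole tied to half (whole + half) = 24; whole note = 16.
Sum: 1 + 28 + 12 + 3 + 8 + 24 + 16 = 92.
92 ÷ 6 = 15 complete bars with 2 sixteenth notes remaining.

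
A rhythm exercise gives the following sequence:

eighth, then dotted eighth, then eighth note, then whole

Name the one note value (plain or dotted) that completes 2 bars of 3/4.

2 bars of 3/4 = 24 sixteenth notes.
In sixteenth notes: eighth = 2; dotted eighth = 3; eighth note = 2; whole = 16.
Adding: 2 + 3 + 2 + 16 = 23.
Remaining: 24 − 23 = 1 sixteenth note, which is a sixteenth note.

sixteenth note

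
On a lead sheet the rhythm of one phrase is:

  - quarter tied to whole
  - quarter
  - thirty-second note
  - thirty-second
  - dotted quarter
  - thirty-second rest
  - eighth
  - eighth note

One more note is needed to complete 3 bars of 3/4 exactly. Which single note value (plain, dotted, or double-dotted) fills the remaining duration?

thirty-second note

3 bars of 3/4 = 72 thirty-second notes.
Convert each value to thirty-second notes: quarter tied to whole (quarter + whole) = 40; quarter = 8; thirty-second note = 1; thirty-second = 1; dotted quarter = 12; thirty-second rest = 1; eighth = 4; eighth note = 4.
Total: 40 + 8 + 1 + 1 + 12 + 1 + 4 + 4 = 71.
Remaining: 72 − 71 = 1 thirty-second note, which is a thirty-second note.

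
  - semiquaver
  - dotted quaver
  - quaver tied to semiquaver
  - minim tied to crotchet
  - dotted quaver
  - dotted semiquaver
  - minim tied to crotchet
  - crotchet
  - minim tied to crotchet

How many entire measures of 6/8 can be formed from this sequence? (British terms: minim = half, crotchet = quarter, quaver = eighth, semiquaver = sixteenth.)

One bar of 6/8 = 24 thirty-second notes.
Working in thirty-second notes: semiquaver = 2; dotted quaver = 6; quaver tied to semiquaver (quaver + semiquaver) = 6; minim tied to crotchet (minim + crotchet) = 24; dotted quaver = 6; dotted semiquaver = 3; minim tied to crotchet (minim + crotchet) = 24; crotchet = 8; minim tied to crotchet (minim + crotchet) = 24.
Sum: 2 + 6 + 6 + 24 + 6 + 3 + 24 + 8 + 24 = 103.
103 ÷ 24 = 4 complete bars with 7 left over.

4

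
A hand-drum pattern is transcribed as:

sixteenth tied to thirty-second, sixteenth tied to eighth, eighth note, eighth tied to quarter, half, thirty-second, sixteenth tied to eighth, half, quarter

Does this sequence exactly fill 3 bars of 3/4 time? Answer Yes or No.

Yes

One bar of 3/4 = 24 thirty-second notes, so 3 bars = 72.
Each duration in thirty-second notes: sixteenth tied to thirty-second (sixteenth + thirty-second) = 3; sixteenth tied to eighth (sixteenth + eighth) = 6; eighth note = 4; eighth tied to quarter (eighth + quarter) = 12; half = 16; thirty-second = 1; sixteenth tied to eighth (sixteenth + eighth) = 6; half = 16; quarter = 8.
Sum: 3 + 6 + 4 + 12 + 16 + 1 + 6 + 16 + 8 = 72.
72 equals 72, so the answer is Yes.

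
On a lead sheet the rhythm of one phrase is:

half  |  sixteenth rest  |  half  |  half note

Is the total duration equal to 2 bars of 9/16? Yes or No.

No

One bar of 9/16 = 9 sixteenth notes, so 2 bars = 18.
Express everything in sixteenth notes: half = 8; sixteenth rest = 1; half = 8; half note = 8.
Altogether 8 + 1 + 8 + 8 = 25.
25 exceeds 18, so the answer is No.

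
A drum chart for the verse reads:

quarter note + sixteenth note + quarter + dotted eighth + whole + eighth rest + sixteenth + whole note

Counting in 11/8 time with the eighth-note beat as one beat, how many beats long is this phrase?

One eighth-note beat = 2 sixteenth notes.
Express everything in sixteenth notes: quarter note = 4; sixteenth note = 1; quarter = 4; dotted eighth = 3; whole = 16; eighth rest = 2; sixteenth = 1; whole note = 16.
Adding: 4 + 1 + 4 + 3 + 16 + 2 + 1 + 16 = 47.
47 ÷ 2 = 23.5 beats.

23.5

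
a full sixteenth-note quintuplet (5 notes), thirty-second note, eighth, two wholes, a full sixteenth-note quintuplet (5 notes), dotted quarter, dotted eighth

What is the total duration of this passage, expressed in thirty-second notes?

Each duration in thirty-second notes: a full sixteenth-note quintuplet (5 notes) (five quintuplet sixteenths span one quarter) = 8; thirty-second note = 1; eighth = 4; whole = 32; whole = 32; a full sixteenth-note quintuplet (5 notes) (five quintuplet sixteenths span one quarter) = 8; dotted quarter = 12; dotted eighth = 6.
Total: 8 + 1 + 4 + 32 + 32 + 8 + 12 + 6 = 103 thirty-second notes.

103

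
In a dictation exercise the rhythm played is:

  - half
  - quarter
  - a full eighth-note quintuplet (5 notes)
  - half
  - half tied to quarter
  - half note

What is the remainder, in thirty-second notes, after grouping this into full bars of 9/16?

One bar of 9/16 = 9 sixteenth notes.
In sixteenth notes: half = 8; quarter = 4; a full eighth-note quintuplet (5 notes) (five quintuplet eighths span one half) = 8; half = 8; half tied to quarter (half + quarter) = 12; half note = 8.
Sum: 8 + 4 + 8 + 8 + 12 + 8 = 48.
48 ÷ 9 = 5 complete bars with 3 sixteenth notes remaining = 6 thirty-second notes.

6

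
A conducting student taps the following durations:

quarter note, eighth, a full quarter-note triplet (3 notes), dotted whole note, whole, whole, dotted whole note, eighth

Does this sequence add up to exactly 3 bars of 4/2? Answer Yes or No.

One bar of 4/2 = 16 eighth notes, so 3 bars = 48.
Working in eighth notes: quarter note = 2; eighth = 1; a full quarter-note triplet (3 notes) (three triplet quarters span one half) = 4; dotted whole note = 12; whole = 8; whole = 8; dotted whole note = 12; eighth = 1.
Sum: 2 + 1 + 4 + 12 + 8 + 8 + 12 + 1 = 48.
48 equals 48, so the answer is Yes.

Yes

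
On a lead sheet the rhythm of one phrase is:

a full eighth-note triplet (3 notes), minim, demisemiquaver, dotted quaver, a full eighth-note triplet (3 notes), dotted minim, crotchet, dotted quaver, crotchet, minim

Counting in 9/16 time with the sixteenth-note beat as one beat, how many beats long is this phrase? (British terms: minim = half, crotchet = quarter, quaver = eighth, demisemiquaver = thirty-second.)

One sixteenth-note beat = 2 thirty-second notes.
In thirty-second notes: a full eighth-note triplet (3 notes) (three triplet eighths span one quarter) = 8; minim = 16; demisemiquaver = 1; dotted quaver = 6; a full eighth-note triplet (3 notes) (three triplet eighths span one quarter) = 8; dotted minim = 24; crotchet = 8; dotted quaver = 6; crotchet = 8; minim = 16.
Adding: 8 + 16 + 1 + 6 + 8 + 24 + 8 + 6 + 8 + 16 = 101.
101 ÷ 2 = 50.5 beats.

50.5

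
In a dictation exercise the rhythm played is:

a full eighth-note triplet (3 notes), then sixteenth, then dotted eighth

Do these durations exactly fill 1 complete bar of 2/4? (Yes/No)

One bar of 2/4 = 8 sixteenth notes.
Working in sixteenth notes: a full eighth-note triplet (3 notes) (three triplet eighths span one quarter) = 4; sixteenth = 1; dotted eighth = 3.
Adding: 4 + 1 + 3 = 8.
8 equals 8, so the answer is Yes.

Yes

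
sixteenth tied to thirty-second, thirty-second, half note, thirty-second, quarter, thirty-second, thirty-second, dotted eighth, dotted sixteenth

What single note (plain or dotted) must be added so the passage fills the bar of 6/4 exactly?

quarter note

The bar of 6/4 = 48 thirty-second notes.
Convert each value to thirty-second notes: sixteenth tied to thirty-second (sixteenth + thirty-second) = 3; thirty-second = 1; half note = 16; thirty-second = 1; quarter = 8; thirty-second = 1; thirty-second = 1; dotted eighth = 6; dotted sixteenth = 3.
Adding: 3 + 1 + 16 + 1 + 8 + 1 + 1 + 6 + 3 = 40.
Remaining: 48 − 40 = 8 thirty-second notes, which is a quarter note.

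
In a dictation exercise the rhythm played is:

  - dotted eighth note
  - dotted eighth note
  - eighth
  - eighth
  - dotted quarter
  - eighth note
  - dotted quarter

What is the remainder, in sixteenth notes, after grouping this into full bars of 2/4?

One bar of 2/4 = 8 sixteenth notes.
Convert each value to sixteenth notes: dotted eighth note = 3; dotted eighth note = 3; eighth = 2; eighth = 2; dotted quarter = 6; eighth note = 2; dotted quarter = 6.
Sum: 3 + 3 + 2 + 2 + 6 + 2 + 6 = 24.
24 ÷ 8 = 3 complete bars with 0 sixteenth notes remaining.

0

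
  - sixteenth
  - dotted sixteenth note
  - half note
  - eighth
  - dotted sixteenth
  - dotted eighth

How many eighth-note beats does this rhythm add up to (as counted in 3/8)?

8.5

One eighth-note beat = 4 thirty-second notes.
Each duration in thirty-second notes: sixteenth = 2; dotted sixteenth note = 3; half note = 16; eighth = 4; dotted sixteenth = 3; dotted eighth = 6.
Sum: 2 + 3 + 16 + 4 + 3 + 6 = 34.
34 ÷ 4 = 8.5 beats.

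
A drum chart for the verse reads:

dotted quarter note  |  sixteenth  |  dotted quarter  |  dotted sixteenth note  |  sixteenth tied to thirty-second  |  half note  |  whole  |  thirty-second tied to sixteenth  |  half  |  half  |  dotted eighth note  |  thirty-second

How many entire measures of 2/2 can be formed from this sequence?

3

One bar of 2/2 = 32 thirty-second notes.
Express everything in thirty-second notes: dotted quarter note = 12; sixteenth = 2; dotted quarter = 12; dotted sixteenth note = 3; sixteenth tied to thirty-second (sixteenth + thirty-second) = 3; half note = 16; whole = 32; thirty-second tied to sixteenth (thirty-second + sixteenth) = 3; half = 16; half = 16; dotted eighth note = 6; thirty-second = 1.
Adding: 12 + 2 + 12 + 3 + 3 + 16 + 32 + 3 + 16 + 16 + 6 + 1 = 122.
122 ÷ 32 = 3 complete bars with 26 left over.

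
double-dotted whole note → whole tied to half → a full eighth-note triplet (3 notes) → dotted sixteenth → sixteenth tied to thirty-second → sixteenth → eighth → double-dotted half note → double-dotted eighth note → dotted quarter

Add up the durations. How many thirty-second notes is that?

Each duration in thirty-second notes: double-dotted whole note = 56; whole tied to half (whole + half) = 48; a full eighth-note triplet (3 notes) (three triplet eighths span one quarter) = 8; dotted sixteenth = 3; sixteenth tied to thirty-second (sixteenth + thirty-second) = 3; sixteenth = 2; eighth = 4; double-dotted half note = 28; double-dotted eighth note = 7; dotted quarter = 12.
Altogether 56 + 48 + 8 + 3 + 3 + 2 + 4 + 28 + 7 + 12 = 171 thirty-second notes.

171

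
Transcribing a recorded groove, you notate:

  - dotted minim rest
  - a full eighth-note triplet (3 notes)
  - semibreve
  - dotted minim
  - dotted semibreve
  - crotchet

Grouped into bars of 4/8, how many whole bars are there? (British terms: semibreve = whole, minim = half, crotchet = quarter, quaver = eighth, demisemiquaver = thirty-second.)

One bar of 4/8 = 2 quarter notes.
Each duration in quarter notes: dotted minim rest = 3; a full eighth-note triplet (3 notes) (three triplet eighths span one quarter) = 1; semibreve = 4; dotted minim = 3; dotted semibreve = 6; crotchet = 1.
Adding: 3 + 1 + 4 + 3 + 6 + 1 = 18.
18 ÷ 2 = 9 complete bars with 0 left over.

9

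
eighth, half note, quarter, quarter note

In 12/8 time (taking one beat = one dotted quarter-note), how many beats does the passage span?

3

One dotted quarter-note beat = 3 eighth notes.
Express everything in eighth notes: eighth = 1; half note = 4; quarter = 2; quarter note = 2.
Altogether 1 + 4 + 2 + 2 = 9.
9 ÷ 3 = 3 beats.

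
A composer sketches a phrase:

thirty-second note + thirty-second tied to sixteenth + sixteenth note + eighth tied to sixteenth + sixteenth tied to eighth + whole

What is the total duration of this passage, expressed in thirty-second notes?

Express everything in thirty-second notes: thirty-second note = 1; thirty-second tied to sixteenth (thirty-second + sixteenth) = 3; sixteenth note = 2; eighth tied to sixteenth (eighth + sixteenth) = 6; sixteenth tied to eighth (sixteenth + eighth) = 6; whole = 32.
Sum: 1 + 3 + 2 + 6 + 6 + 32 = 50 thirty-second notes.

50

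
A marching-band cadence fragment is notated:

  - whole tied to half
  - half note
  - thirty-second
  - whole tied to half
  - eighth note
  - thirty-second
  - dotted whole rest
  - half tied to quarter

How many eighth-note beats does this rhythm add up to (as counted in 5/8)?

47.5

One eighth-note beat = 4 thirty-second notes.
Express everything in thirty-second notes: whole tied to half (whole + half) = 48; half note = 16; thirty-second = 1; whole tied to half (whole + half) = 48; eighth note = 4; thirty-second = 1; dotted whole rest = 48; half tied to quarter (half + quarter) = 24.
Total: 48 + 16 + 1 + 48 + 4 + 1 + 48 + 24 = 190.
190 ÷ 4 = 47.5 beats.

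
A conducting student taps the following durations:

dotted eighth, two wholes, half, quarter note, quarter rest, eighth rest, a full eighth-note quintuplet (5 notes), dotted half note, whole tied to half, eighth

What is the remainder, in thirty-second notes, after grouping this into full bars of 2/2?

One bar of 2/2 = 16 sixteenth notes.
Express everything in sixteenth notes: dotted eighth = 3; whole = 16; whole = 16; half = 8; quarter note = 4; quarter rest = 4; eighth rest = 2; a full eighth-note quintuplet (5 notes) (five quintuplet eighths span one half) = 8; dotted half note = 12; whole tied to half (whole + half) = 24; eighth = 2.
Total: 3 + 16 + 16 + 8 + 4 + 4 + 2 + 8 + 12 + 24 + 2 = 99.
99 ÷ 16 = 6 complete bars with 3 sixteenth notes remaining = 6 thirty-second notes.

6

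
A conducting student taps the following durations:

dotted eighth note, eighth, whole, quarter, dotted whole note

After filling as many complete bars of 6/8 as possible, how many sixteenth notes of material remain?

1

One bar of 6/8 = 12 sixteenth notes.
In sixteenth notes: dotted eighth note = 3; eighth = 2; whole = 16; quarter = 4; dotted whole note = 24.
Sum: 3 + 2 + 16 + 4 + 24 = 49.
49 ÷ 12 = 4 complete bars with 1 sixteenth note remaining.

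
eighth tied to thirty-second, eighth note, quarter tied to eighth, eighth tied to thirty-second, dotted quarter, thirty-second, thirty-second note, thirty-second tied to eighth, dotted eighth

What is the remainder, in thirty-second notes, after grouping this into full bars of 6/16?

3

One bar of 6/16 = 12 thirty-second notes.
Working in thirty-second notes: eighth tied to thirty-second (eighth + thirty-second) = 5; eighth note = 4; quarter tied to eighth (quarter + eighth) = 12; eighth tied to thirty-second (eighth + thirty-second) = 5; dotted quarter = 12; thirty-second = 1; thirty-second note = 1; thirty-second tied to eighth (thirty-second + eighth) = 5; dotted eighth = 6.
Adding: 5 + 4 + 12 + 5 + 12 + 1 + 1 + 5 + 6 = 51.
51 ÷ 12 = 4 complete bars with 3 thirty-second notes remaining.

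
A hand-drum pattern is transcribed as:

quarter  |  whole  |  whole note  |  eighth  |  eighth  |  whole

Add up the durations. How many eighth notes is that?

28

Convert each value to eighth notes: quarter = 2; whole = 8; whole note = 8; eighth = 1; eighth = 1; whole = 8.
Adding: 2 + 8 + 8 + 1 + 1 + 8 = 28 eighth notes.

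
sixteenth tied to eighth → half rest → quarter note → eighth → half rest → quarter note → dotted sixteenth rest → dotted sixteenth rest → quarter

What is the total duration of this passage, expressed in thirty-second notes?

In thirty-second notes: sixteenth tied to eighth (sixteenth + eighth) = 6; half rest = 16; quarter note = 8; eighth = 4; half rest = 16; quarter note = 8; dotted sixteenth rest = 3; dotted sixteenth rest = 3; quarter = 8.
Sum: 6 + 16 + 8 + 4 + 16 + 8 + 3 + 3 + 8 = 72 thirty-second notes.

72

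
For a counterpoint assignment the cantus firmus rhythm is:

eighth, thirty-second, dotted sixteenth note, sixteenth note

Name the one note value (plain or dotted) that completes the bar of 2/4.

dotted eighth note

The bar of 2/4 = 16 thirty-second notes.
Working in thirty-second notes: eighth = 4; thirty-second = 1; dotted sixteenth note = 3; sixteenth note = 2.
Sum: 4 + 1 + 3 + 2 = 10.
Remaining: 16 − 10 = 6 thirty-second notes, which is a dotted eighth note.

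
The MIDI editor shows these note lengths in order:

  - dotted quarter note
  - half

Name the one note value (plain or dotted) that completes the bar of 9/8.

The bar of 9/8 = 9 eighth notes.
In eighth notes: dotted quarter note = 3; half = 4.
Sum: 3 + 4 = 7.
Remaining: 9 − 7 = 2 eighth notes, which is a quarter note.

quarter note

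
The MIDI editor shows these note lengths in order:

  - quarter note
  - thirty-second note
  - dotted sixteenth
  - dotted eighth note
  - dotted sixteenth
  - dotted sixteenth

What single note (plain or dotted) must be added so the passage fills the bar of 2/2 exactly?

quarter note

The bar of 2/2 = 32 thirty-second notes.
Express everything in thirty-second notes: quarter note = 8; thirty-second note = 1; dotted sixteenth = 3; dotted eighth note = 6; dotted sixteenth = 3; dotted sixteenth = 3.
Sum: 8 + 1 + 3 + 6 + 3 + 3 = 24.
Remaining: 32 − 24 = 8 thirty-second notes, which is a quarter note.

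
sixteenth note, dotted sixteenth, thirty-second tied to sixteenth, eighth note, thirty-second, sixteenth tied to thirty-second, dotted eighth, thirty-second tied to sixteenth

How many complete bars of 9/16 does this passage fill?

1

One bar of 9/16 = 18 thirty-second notes.
Each duration in thirty-second notes: sixteenth note = 2; dotted sixteenth = 3; thirty-second tied to sixteenth (thirty-second + sixteenth) = 3; eighth note = 4; thirty-second = 1; sixteenth tied to thirty-second (sixteenth + thirty-second) = 3; dotted eighth = 6; thirty-second tied to sixteenth (thirty-second + sixteenth) = 3.
Altogether 2 + 3 + 3 + 4 + 1 + 3 + 6 + 3 = 25.
25 ÷ 18 = 1 complete bar with 7 left over.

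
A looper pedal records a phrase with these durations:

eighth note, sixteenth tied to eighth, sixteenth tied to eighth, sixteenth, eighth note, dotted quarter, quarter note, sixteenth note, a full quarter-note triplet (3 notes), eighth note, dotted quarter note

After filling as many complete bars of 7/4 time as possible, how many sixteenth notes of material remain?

10

One bar of 7/4 = 28 sixteenth notes.
Each duration in sixteenth notes: eighth note = 2; sixteenth tied to eighth (sixteenth + eighth) = 3; sixteenth tied to eighth (sixteenth + eighth) = 3; sixteenth = 1; eighth note = 2; dotted quarter = 6; quarter note = 4; sixteenth note = 1; a full quarter-note triplet (3 notes) (three triplet quarters span one half) = 8; eighth note = 2; dotted quarter note = 6.
Altogether 2 + 3 + 3 + 1 + 2 + 6 + 4 + 1 + 8 + 2 + 6 = 38.
38 ÷ 28 = 1 complete bar with 10 sixteenth notes remaining.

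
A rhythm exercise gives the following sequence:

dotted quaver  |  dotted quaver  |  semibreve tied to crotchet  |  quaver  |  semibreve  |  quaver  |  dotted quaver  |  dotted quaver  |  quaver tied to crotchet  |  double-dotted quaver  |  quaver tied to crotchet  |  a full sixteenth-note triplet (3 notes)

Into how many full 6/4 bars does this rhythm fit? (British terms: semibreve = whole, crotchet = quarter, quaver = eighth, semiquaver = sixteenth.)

One bar of 6/4 = 48 thirty-second notes.
Each duration in thirty-second notes: dotted quaver = 6; dotted quaver = 6; semibreve tied to crotchet (semibreve + crotchet) = 40; quaver = 4; semibreve = 32; quaver = 4; dotted quaver = 6; dotted quaver = 6; quaver tied to crotchet (quaver + crotchet) = 12; double-dotted quaver = 7; quaver tied to crotchet (quaver + crotchet) = 12; a full sixteenth-note triplet (3 notes) (three triplet sixteenths span one eighth) = 4.
Sum: 6 + 6 + 40 + 4 + 32 + 4 + 6 + 6 + 12 + 7 + 12 + 4 = 139.
139 ÷ 48 = 2 complete bars with 43 left over.

2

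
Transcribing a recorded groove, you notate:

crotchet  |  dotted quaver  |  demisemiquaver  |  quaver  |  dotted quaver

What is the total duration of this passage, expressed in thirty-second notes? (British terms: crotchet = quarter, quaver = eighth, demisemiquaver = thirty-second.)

Express everything in thirty-second notes: crotchet = 8; dotted quaver = 6; demisemiquaver = 1; quaver = 4; dotted quaver = 6.
Total: 8 + 6 + 1 + 4 + 6 = 25 thirty-second notes.

25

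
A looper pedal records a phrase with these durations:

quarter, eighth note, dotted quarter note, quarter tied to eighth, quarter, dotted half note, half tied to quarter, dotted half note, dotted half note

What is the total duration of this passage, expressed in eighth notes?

Convert each value to eighth notes: quarter = 2; eighth note = 1; dotted quarter note = 3; quarter tied to eighth (quarter + eighth) = 3; quarter = 2; dotted half note = 6; half tied to quarter (half + quarter) = 6; dotted half note = 6; dotted half note = 6.
Adding: 2 + 1 + 3 + 3 + 2 + 6 + 6 + 6 + 6 = 35 eighth notes.

35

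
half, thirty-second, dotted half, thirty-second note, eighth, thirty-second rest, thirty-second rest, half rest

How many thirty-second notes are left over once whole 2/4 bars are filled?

One bar of 2/4 = 16 thirty-second notes.
Working in thirty-second notes: half = 16; thirty-second = 1; dotted half = 24; thirty-second note = 1; eighth = 4; thirty-second rest = 1; thirty-second rest = 1; half rest = 16.
Sum: 16 + 1 + 24 + 1 + 4 + 1 + 1 + 16 = 64.
64 ÷ 16 = 4 complete bars with 0 thirty-second notes remaining.

0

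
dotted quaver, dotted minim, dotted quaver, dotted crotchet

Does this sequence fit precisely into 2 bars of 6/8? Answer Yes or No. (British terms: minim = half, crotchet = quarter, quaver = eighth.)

Yes

One bar of 6/8 = 12 sixteenth notes, so 2 bars = 24.
Working in sixteenth notes: dotted quaver = 3; dotted minim = 12; dotted quaver = 3; dotted crotchet = 6.
Total: 3 + 12 + 3 + 6 = 24.
24 equals 24, so the answer is Yes.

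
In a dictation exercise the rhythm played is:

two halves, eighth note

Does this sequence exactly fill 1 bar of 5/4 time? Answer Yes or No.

One bar of 5/4 = 10 eighth notes.
Convert each value to eighth notes: half = 4; half = 4; eighth note = 1.
Total: 4 + 4 + 1 = 9.
9 falls short of 10, so the answer is No.

No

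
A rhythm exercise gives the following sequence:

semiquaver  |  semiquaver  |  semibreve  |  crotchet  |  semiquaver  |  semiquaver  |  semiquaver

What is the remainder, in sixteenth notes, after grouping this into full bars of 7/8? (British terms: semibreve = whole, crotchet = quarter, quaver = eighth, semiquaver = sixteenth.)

11

One bar of 7/8 = 14 sixteenth notes.
Working in sixteenth notes: semiquaver = 1; semiquaver = 1; semibreve = 16; crotchet = 4; semiquaver = 1; semiquaver = 1; semiquaver = 1.
Sum: 1 + 1 + 16 + 4 + 1 + 1 + 1 = 25.
25 ÷ 14 = 1 complete bar with 11 sixteenth notes remaining.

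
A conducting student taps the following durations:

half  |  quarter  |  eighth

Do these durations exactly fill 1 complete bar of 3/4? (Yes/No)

No

One bar of 3/4 = 6 eighth notes.
In eighth notes: half = 4; quarter = 2; eighth = 1.
Altogether 4 + 2 + 1 = 7.
7 exceeds 6, so the answer is No.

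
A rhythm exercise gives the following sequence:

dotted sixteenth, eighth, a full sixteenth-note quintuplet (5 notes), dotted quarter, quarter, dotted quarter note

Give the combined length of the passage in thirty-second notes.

47

Working in thirty-second notes: dotted sixteenth = 3; eighth = 4; a full sixteenth-note quintuplet (5 notes) (five quintuplet sixteenths span one quarter) = 8; dotted quarter = 12; quarter = 8; dotted quarter note = 12.
Sum: 3 + 4 + 8 + 12 + 8 + 12 = 47 thirty-second notes.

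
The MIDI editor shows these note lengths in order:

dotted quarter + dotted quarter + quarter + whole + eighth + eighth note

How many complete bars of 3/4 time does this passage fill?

One bar of 3/4 = 6 eighth notes.
Express everything in eighth notes: dotted quarter = 3; dotted quarter = 3; quarter = 2; whole = 8; eighth = 1; eighth note = 1.
Adding: 3 + 3 + 2 + 8 + 1 + 1 = 18.
18 ÷ 6 = 3 complete bars with 0 left over.

3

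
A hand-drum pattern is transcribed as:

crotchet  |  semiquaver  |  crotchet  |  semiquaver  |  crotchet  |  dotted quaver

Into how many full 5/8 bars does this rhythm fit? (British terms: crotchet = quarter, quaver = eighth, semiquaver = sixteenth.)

One bar of 5/8 = 10 sixteenth notes.
Each duration in sixteenth notes: crotchet = 4; semiquaver = 1; crotchet = 4; semiquaver = 1; crotchet = 4; dotted quaver = 3.
Total: 4 + 1 + 4 + 1 + 4 + 3 = 17.
17 ÷ 10 = 1 complete bar with 7 left over.

1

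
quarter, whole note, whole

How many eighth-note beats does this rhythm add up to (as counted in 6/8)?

One eighth-note beat = 2 sixteenth notes.
Convert each value to sixteenth notes: quarter = 4; whole note = 16; whole = 16.
Adding: 4 + 16 + 16 = 36.
36 ÷ 2 = 18 beats.

18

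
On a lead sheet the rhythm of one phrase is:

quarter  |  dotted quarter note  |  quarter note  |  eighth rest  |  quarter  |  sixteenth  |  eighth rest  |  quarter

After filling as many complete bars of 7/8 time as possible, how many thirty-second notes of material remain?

26

One bar of 7/8 = 14 sixteenth notes.
Working in sixteenth notes: quarter = 4; dotted quarter note = 6; quarter note = 4; eighth rest = 2; quarter = 4; sixteenth = 1; eighth rest = 2; quarter = 4.
Sum: 4 + 6 + 4 + 2 + 4 + 1 + 2 + 4 = 27.
27 ÷ 14 = 1 complete bar with 13 sixteenth notes remaining = 26 thirty-second notes.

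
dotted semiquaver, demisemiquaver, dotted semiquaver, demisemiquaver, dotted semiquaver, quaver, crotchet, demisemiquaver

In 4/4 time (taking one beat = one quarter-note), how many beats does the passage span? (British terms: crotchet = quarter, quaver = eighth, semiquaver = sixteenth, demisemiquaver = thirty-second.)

3

One quarter-note beat = 8 thirty-second notes.
In thirty-second notes: dotted semiquaver = 3; demisemiquaver = 1; dotted semiquaver = 3; demisemiquaver = 1; dotted semiquaver = 3; quaver = 4; crotchet = 8; demisemiquaver = 1.
Adding: 3 + 1 + 3 + 1 + 3 + 4 + 8 + 1 = 24.
24 ÷ 8 = 3 beats.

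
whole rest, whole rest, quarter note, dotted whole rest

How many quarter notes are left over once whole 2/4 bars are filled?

One bar of 2/4 = 2 quarter notes.
Convert each value to quarter notes: whole rest = 4; whole rest = 4; quarter note = 1; dotted whole rest = 6.
Total: 4 + 4 + 1 + 6 = 15.
15 ÷ 2 = 7 complete bars with 1 quarter note remaining.

1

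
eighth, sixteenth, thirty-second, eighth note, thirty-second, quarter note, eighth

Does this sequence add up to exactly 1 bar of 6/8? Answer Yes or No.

One bar of 6/8 = 24 thirty-second notes.
Express everything in thirty-second notes: eighth = 4; sixteenth = 2; thirty-second = 1; eighth note = 4; thirty-second = 1; quarter note = 8; eighth = 4.
Sum: 4 + 2 + 1 + 4 + 1 + 8 + 4 = 24.
24 equals 24, so the answer is Yes.

Yes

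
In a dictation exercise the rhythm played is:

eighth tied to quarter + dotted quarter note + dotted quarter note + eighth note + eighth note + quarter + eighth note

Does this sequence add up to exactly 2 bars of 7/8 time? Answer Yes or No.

Yes

One bar of 7/8 = 7 eighth notes, so 2 bars = 14.
In eighth notes: eighth tied to quarter (eighth + quarter) = 3; dotted quarter note = 3; dotted quarter note = 3; eighth note = 1; eighth note = 1; quarter = 2; eighth note = 1.
Altogether 3 + 3 + 3 + 1 + 1 + 2 + 1 = 14.
14 equals 14, so the answer is Yes.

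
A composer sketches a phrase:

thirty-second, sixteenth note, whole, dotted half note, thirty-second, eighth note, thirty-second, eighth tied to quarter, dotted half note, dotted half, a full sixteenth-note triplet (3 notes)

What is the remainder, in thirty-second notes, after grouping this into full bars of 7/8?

17

One bar of 7/8 = 28 thirty-second notes.
Convert each value to thirty-second notes: thirty-second = 1; sixteenth note = 2; whole = 32; dotted half note = 24; thirty-second = 1; eighth note = 4; thirty-second = 1; eighth tied to quarter (eighth + quarter) = 12; dotted half note = 24; dotted half = 24; a full sixteenth-note triplet (3 notes) (three triplet sixteenths span one eighth) = 4.
Adding: 1 + 2 + 32 + 24 + 1 + 4 + 1 + 12 + 24 + 24 + 4 = 129.
129 ÷ 28 = 4 complete bars with 17 thirty-second notes remaining.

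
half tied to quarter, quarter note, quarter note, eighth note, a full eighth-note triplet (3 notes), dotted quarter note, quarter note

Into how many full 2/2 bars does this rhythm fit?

2

One bar of 2/2 = 8 eighth notes.
In eighth notes: half tied to quarter (half + quarter) = 6; quarter note = 2; quarter note = 2; eighth note = 1; a full eighth-note triplet (3 notes) (three triplet eighths span one quarter) = 2; dotted quarter note = 3; quarter note = 2.
Altogether 6 + 2 + 2 + 1 + 2 + 3 + 2 = 18.
18 ÷ 8 = 2 complete bars with 2 left over.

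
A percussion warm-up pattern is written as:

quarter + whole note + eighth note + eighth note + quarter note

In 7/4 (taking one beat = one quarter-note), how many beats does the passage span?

7

One quarter-note beat = 2 eighth notes.
Each duration in eighth notes: quarter = 2; whole note = 8; eighth note = 1; eighth note = 1; quarter note = 2.
Adding: 2 + 8 + 1 + 1 + 2 = 14.
14 ÷ 2 = 7 beats.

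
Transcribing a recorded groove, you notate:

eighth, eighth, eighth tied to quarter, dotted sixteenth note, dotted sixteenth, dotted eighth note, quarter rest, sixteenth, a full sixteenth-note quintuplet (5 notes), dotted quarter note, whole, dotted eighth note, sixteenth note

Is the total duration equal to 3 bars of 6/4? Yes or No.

One bar of 6/4 = 48 thirty-second notes, so 3 bars = 144.
Each duration in thirty-second notes: eighth = 4; eighth = 4; eighth tied to quarter (eighth + quarter) = 12; dotted sixteenth note = 3; dotted sixteenth = 3; dotted eighth note = 6; quarter rest = 8; sixteenth = 2; a full sixteenth-note quintuplet (5 notes) (five quintuplet sixteenths span one quarter) = 8; dotted quarter note = 12; whole = 32; dotted eighth note = 6; sixteenth note = 2.
Total: 4 + 4 + 12 + 3 + 3 + 6 + 8 + 2 + 8 + 12 + 32 + 6 + 2 = 102.
102 falls short of 144, so the answer is No.

No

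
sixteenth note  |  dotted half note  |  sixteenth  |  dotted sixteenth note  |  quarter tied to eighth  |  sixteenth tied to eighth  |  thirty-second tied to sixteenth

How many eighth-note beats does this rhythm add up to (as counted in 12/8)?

One eighth-note beat = 4 thirty-second notes.
Working in thirty-second notes: sixteenth note = 2; dotted half note = 24; sixteenth = 2; dotted sixteenth note = 3; quarter tied to eighth (quarter + eighth) = 12; sixteenth tied to eighth (sixteenth + eighth) = 6; thirty-second tied to sixteenth (thirty-second + sixteenth) = 3.
Altogether 2 + 24 + 2 + 3 + 12 + 6 + 3 = 52.
52 ÷ 4 = 13 beats.

13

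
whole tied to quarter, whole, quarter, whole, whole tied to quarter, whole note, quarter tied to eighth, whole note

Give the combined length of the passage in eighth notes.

Each duration in eighth notes: whole tied to quarter (whole + quarter) = 10; whole = 8; quarter = 2; whole = 8; whole tied to quarter (whole + quarter) = 10; whole note = 8; quarter tied to eighth (quarter + eighth) = 3; whole note = 8.
Sum: 10 + 8 + 2 + 8 + 10 + 8 + 3 + 8 = 57 eighth notes.

57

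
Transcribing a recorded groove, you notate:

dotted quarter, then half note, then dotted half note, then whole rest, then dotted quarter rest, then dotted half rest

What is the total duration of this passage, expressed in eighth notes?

30

Working in eighth notes: dotted quarter = 3; half note = 4; dotted half note = 6; whole rest = 8; dotted quarter rest = 3; dotted half rest = 6.
Total: 3 + 4 + 6 + 8 + 3 + 6 = 30 eighth notes.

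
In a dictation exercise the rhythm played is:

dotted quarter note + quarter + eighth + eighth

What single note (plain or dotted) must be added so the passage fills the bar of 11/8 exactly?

half note

The bar of 11/8 = 11 eighth notes.
Working in eighth notes: dotted quarter note = 3; quarter = 2; eighth = 1; eighth = 1.
Sum: 3 + 2 + 1 + 1 = 7.
Remaining: 11 − 7 = 4 eighth notes, which is a half note.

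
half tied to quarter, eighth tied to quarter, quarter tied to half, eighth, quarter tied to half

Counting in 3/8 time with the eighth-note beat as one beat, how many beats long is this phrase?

22

One eighth-note beat = 2 sixteenth notes.
Each duration in sixteenth notes: half tied to quarter (half + quarter) = 12; eighth tied to quarter (eighth + quarter) = 6; quarter tied to half (quarter + half) = 12; eighth = 2; quarter tied to half (quarter + half) = 12.
Total: 12 + 6 + 12 + 2 + 12 = 44.
44 ÷ 2 = 22 beats.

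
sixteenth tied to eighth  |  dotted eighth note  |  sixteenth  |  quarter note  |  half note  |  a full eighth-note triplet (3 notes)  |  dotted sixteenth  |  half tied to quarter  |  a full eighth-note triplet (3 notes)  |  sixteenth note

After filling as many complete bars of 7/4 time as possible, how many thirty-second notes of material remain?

27

One bar of 7/4 = 56 thirty-second notes.
In thirty-second notes: sixteenth tied to eighth (sixteenth + eighth) = 6; dotted eighth note = 6; sixteenth = 2; quarter note = 8; half note = 16; a full eighth-note triplet (3 notes) (three triplet eighths span one quarter) = 8; dotted sixteenth = 3; half tied to quarter (half + quarter) = 24; a full eighth-note triplet (3 notes) (three triplet eighths span one quarter) = 8; sixteenth note = 2.
Total: 6 + 6 + 2 + 8 + 16 + 8 + 3 + 24 + 8 + 2 = 83.
83 ÷ 56 = 1 complete bar with 27 thirty-second notes remaining.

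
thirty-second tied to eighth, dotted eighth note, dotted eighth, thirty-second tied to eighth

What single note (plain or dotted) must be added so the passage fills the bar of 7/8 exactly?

dotted eighth note

The bar of 7/8 = 28 thirty-second notes.
Convert each value to thirty-second notes: thirty-second tied to eighth (thirty-second + eighth) = 5; dotted eighth note = 6; dotted eighth = 6; thirty-second tied to eighth (thirty-second + eighth) = 5.
Adding: 5 + 6 + 6 + 5 = 22.
Remaining: 28 − 22 = 6 thirty-second notes, which is a dotted eighth note.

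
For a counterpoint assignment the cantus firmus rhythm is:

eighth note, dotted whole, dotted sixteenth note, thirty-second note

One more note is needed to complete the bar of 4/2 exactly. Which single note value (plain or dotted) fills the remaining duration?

The bar of 4/2 = 64 thirty-second notes.
In thirty-second notes: eighth note = 4; dotted whole = 48; dotted sixteenth note = 3; thirty-second note = 1.
Adding: 4 + 48 + 3 + 1 = 56.
Remaining: 64 − 56 = 8 thirty-second notes, which is a quarter note.

quarter note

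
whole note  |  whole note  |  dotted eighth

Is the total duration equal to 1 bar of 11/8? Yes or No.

No

One bar of 11/8 = 22 sixteenth notes.
In sixteenth notes: whole note = 16; whole note = 16; dotted eighth = 3.
Total: 16 + 16 + 3 = 35.
35 exceeds 22, so the answer is No.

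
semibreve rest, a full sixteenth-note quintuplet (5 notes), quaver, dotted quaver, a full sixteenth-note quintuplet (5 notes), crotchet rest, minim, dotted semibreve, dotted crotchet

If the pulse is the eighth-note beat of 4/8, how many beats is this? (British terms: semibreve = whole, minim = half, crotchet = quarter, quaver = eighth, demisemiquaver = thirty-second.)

35.5

One eighth-note beat = 2 sixteenth notes.
Express everything in sixteenth notes: semibreve rest = 16; a full sixteenth-note quintuplet (5 notes) (five quintuplet sixteenths span one quarter) = 4; quaver = 2; dotted quaver = 3; a full sixteenth-note quintuplet (5 notes) (five quintuplet sixteenths span one quarter) = 4; crotchet rest = 4; minim = 8; dotted semibreve = 24; dotted crotchet = 6.
Sum: 16 + 4 + 2 + 3 + 4 + 4 + 8 + 24 + 6 = 71.
71 ÷ 2 = 35.5 beats.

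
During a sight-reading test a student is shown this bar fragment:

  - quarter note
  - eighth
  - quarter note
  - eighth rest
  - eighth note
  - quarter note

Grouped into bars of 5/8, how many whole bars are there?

One bar of 5/8 = 5 eighth notes.
Convert each value to eighth notes: quarter note = 2; eighth = 1; quarter note = 2; eighth rest = 1; eighth note = 1; quarter note = 2.
Altogether 2 + 1 + 2 + 1 + 1 + 2 = 9.
9 ÷ 5 = 1 complete bar with 4 left over.

1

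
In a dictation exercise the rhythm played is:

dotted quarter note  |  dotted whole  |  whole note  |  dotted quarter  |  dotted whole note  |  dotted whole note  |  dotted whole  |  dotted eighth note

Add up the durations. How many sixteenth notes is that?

Convert each value to sixteenth notes: dotted quarter note = 6; dotted whole = 24; whole note = 16; dotted quarter = 6; dotted whole note = 24; dotted whole note = 24; dotted whole = 24; dotted eighth note = 3.
Altogether 6 + 24 + 16 + 6 + 24 + 24 + 24 + 3 = 127 sixteenth notes.

127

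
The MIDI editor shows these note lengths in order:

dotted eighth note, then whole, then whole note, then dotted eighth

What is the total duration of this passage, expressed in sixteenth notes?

Each duration in sixteenth notes: dotted eighth note = 3; whole = 16; whole note = 16; dotted eighth = 3.
Altogether 3 + 16 + 16 + 3 = 38 sixteenth notes.

38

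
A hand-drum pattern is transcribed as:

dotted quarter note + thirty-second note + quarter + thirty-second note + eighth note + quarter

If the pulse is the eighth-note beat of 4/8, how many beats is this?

One eighth-note beat = 4 thirty-second notes.
In thirty-second notes: dotted quarter note = 12; thirty-second note = 1; quarter = 8; thirty-second note = 1; eighth note = 4; quarter = 8.
Adding: 12 + 1 + 8 + 1 + 4 + 8 = 34.
34 ÷ 4 = 8.5 beats.

8.5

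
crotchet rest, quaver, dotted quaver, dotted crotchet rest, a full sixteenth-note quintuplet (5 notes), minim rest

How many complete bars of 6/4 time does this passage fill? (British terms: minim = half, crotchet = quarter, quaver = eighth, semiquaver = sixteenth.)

1

One bar of 6/4 = 24 sixteenth notes.
In sixteenth notes: crotchet rest = 4; quaver = 2; dotted quaver = 3; dotted crotchet rest = 6; a full sixteenth-note quintuplet (5 notes) (five quintuplet sixteenths span one quarter) = 4; minim rest = 8.
Total: 4 + 2 + 3 + 6 + 4 + 8 = 27.
27 ÷ 24 = 1 complete bar with 3 left over.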